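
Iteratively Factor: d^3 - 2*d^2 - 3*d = (d)*(d^2 - 2*d - 3) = d*(d + 1)*(d - 3)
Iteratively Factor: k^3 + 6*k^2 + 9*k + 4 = (k + 1)*(k^2 + 5*k + 4) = (k + 1)*(k + 4)*(k + 1)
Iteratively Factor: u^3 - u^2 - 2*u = (u + 1)*(u^2 - 2*u) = (u - 2)*(u + 1)*(u)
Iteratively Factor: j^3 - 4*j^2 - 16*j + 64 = (j + 4)*(j^2 - 8*j + 16) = (j - 4)*(j + 4)*(j - 4)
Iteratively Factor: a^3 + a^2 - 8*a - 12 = (a + 2)*(a^2 - a - 6) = (a + 2)^2*(a - 3)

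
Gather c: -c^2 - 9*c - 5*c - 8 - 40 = -c^2 - 14*c - 48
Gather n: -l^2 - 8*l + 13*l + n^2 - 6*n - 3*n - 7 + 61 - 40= -l^2 + 5*l + n^2 - 9*n + 14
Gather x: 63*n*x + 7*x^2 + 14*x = 7*x^2 + x*(63*n + 14)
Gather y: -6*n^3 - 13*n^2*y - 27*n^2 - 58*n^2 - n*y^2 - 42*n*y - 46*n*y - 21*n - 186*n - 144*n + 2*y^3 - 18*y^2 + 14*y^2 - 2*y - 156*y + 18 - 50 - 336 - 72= -6*n^3 - 85*n^2 - 351*n + 2*y^3 + y^2*(-n - 4) + y*(-13*n^2 - 88*n - 158) - 440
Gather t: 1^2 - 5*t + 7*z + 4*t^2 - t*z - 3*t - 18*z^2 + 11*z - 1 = 4*t^2 + t*(-z - 8) - 18*z^2 + 18*z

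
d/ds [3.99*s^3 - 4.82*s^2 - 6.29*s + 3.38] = 11.97*s^2 - 9.64*s - 6.29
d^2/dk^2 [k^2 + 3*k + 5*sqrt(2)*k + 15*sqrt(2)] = 2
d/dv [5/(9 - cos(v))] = -5*sin(v)/(cos(v) - 9)^2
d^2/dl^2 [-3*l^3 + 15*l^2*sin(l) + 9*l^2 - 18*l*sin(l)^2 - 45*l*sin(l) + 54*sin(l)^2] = -15*l^2*sin(l) + 45*l*sin(l) + 60*l*cos(l) - 36*l*cos(2*l) - 18*l + 30*sin(l) - 36*sin(2*l) - 90*cos(l) + 108*cos(2*l) + 18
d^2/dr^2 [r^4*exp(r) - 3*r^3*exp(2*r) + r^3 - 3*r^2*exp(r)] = r^4*exp(r) - 12*r^3*exp(2*r) + 8*r^3*exp(r) - 36*r^2*exp(2*r) + 9*r^2*exp(r) - 18*r*exp(2*r) - 12*r*exp(r) + 6*r - 6*exp(r)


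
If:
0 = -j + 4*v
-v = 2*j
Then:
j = 0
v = 0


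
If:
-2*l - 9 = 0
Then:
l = -9/2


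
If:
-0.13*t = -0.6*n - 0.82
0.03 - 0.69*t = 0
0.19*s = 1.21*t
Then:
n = -1.36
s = 0.28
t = 0.04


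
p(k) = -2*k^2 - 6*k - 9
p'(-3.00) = 6.00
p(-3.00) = -9.00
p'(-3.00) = 6.00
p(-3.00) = -9.00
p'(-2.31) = 3.24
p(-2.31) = -5.81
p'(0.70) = -8.80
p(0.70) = -14.18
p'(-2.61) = 4.44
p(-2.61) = -6.96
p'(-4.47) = 11.88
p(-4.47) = -22.14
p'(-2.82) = 5.28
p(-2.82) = -7.98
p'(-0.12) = -5.52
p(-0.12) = -8.31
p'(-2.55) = 4.20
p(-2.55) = -6.70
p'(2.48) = -15.92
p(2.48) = -36.18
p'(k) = -4*k - 6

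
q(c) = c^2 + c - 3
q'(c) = 2*c + 1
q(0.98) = -1.06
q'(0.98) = 2.96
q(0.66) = -1.90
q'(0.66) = 2.32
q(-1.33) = -2.56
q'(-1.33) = -1.66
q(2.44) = 5.39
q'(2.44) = 5.88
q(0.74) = -1.71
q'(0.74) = 2.48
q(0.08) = -2.91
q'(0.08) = 1.16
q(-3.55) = 6.05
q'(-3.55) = -6.10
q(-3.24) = 4.26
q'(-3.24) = -5.48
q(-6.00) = 27.00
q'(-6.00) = -11.00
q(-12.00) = 129.00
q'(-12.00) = -23.00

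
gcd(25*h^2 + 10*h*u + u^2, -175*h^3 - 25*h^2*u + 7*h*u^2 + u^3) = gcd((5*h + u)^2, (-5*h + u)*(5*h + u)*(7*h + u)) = 5*h + u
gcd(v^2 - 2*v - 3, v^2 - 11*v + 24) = v - 3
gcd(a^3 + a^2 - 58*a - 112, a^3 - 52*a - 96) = a^2 - 6*a - 16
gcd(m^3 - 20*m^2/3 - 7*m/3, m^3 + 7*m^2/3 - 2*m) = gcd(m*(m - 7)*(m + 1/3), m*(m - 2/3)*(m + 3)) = m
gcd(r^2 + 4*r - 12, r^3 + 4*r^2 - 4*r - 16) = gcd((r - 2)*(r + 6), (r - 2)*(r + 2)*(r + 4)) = r - 2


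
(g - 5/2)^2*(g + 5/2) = g^3 - 5*g^2/2 - 25*g/4 + 125/8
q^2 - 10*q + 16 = (q - 8)*(q - 2)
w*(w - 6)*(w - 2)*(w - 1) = w^4 - 9*w^3 + 20*w^2 - 12*w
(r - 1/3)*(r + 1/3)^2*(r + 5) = r^4 + 16*r^3/3 + 14*r^2/9 - 16*r/27 - 5/27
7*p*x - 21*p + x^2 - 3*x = (7*p + x)*(x - 3)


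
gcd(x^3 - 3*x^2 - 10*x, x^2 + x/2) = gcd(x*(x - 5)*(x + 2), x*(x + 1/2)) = x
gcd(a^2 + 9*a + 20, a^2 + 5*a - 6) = 1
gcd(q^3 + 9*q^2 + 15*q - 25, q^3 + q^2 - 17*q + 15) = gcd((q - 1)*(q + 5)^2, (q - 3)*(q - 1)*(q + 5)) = q^2 + 4*q - 5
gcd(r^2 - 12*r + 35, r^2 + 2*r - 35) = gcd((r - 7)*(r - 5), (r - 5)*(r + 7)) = r - 5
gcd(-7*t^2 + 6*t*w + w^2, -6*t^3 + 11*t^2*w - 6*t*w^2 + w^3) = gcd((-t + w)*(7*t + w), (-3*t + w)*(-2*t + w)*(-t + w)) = t - w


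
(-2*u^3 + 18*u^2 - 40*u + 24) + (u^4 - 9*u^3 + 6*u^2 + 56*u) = u^4 - 11*u^3 + 24*u^2 + 16*u + 24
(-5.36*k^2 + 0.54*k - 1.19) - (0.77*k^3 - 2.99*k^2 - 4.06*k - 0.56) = -0.77*k^3 - 2.37*k^2 + 4.6*k - 0.63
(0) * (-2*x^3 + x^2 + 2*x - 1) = 0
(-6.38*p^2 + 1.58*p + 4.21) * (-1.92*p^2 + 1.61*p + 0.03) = 12.2496*p^4 - 13.3054*p^3 - 5.7308*p^2 + 6.8255*p + 0.1263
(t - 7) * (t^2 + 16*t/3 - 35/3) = t^3 - 5*t^2/3 - 49*t + 245/3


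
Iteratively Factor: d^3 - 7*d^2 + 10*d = (d - 5)*(d^2 - 2*d) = (d - 5)*(d - 2)*(d)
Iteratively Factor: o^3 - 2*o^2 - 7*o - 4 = (o - 4)*(o^2 + 2*o + 1) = (o - 4)*(o + 1)*(o + 1)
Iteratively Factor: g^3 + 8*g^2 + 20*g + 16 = (g + 4)*(g^2 + 4*g + 4) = (g + 2)*(g + 4)*(g + 2)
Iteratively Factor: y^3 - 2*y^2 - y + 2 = (y + 1)*(y^2 - 3*y + 2) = (y - 2)*(y + 1)*(y - 1)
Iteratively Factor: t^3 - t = (t + 1)*(t^2 - t) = (t - 1)*(t + 1)*(t)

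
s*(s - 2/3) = s^2 - 2*s/3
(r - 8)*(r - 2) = r^2 - 10*r + 16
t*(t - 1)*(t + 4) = t^3 + 3*t^2 - 4*t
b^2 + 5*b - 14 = (b - 2)*(b + 7)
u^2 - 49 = (u - 7)*(u + 7)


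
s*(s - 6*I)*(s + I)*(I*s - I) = I*s^4 + 5*s^3 - I*s^3 - 5*s^2 + 6*I*s^2 - 6*I*s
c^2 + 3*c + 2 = (c + 1)*(c + 2)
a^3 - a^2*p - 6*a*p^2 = a*(a - 3*p)*(a + 2*p)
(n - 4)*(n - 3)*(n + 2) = n^3 - 5*n^2 - 2*n + 24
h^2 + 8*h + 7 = (h + 1)*(h + 7)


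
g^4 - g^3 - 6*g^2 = g^2*(g - 3)*(g + 2)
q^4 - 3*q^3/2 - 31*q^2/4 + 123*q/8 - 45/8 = (q - 5/2)*(q - 3/2)*(q - 1/2)*(q + 3)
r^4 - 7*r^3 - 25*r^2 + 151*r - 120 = (r - 8)*(r - 3)*(r - 1)*(r + 5)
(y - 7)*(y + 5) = y^2 - 2*y - 35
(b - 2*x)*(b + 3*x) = b^2 + b*x - 6*x^2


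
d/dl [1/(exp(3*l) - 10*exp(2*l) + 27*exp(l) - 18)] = (-3*exp(2*l) + 20*exp(l) - 27)*exp(l)/(exp(3*l) - 10*exp(2*l) + 27*exp(l) - 18)^2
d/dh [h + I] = 1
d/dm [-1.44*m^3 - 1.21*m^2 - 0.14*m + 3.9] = -4.32*m^2 - 2.42*m - 0.14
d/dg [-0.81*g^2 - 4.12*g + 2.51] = -1.62*g - 4.12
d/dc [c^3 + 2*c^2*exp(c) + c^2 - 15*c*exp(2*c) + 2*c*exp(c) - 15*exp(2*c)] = 2*c^2*exp(c) + 3*c^2 - 30*c*exp(2*c) + 6*c*exp(c) + 2*c - 45*exp(2*c) + 2*exp(c)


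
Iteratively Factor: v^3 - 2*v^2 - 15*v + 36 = (v - 3)*(v^2 + v - 12) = (v - 3)*(v + 4)*(v - 3)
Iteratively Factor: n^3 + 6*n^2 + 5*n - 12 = (n + 3)*(n^2 + 3*n - 4) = (n - 1)*(n + 3)*(n + 4)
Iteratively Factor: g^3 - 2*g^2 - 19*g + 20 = (g + 4)*(g^2 - 6*g + 5) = (g - 1)*(g + 4)*(g - 5)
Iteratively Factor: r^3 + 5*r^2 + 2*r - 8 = (r + 4)*(r^2 + r - 2) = (r + 2)*(r + 4)*(r - 1)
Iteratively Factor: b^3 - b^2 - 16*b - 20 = (b - 5)*(b^2 + 4*b + 4) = (b - 5)*(b + 2)*(b + 2)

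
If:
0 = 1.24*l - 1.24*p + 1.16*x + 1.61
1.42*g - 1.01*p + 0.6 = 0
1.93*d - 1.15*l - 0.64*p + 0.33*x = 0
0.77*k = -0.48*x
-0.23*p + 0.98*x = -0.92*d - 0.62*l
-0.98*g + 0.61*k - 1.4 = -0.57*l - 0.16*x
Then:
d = 1.63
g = 0.07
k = 1.50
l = 1.65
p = 0.70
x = -2.41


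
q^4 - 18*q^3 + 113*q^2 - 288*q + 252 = (q - 7)*(q - 6)*(q - 3)*(q - 2)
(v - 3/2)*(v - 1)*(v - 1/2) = v^3 - 3*v^2 + 11*v/4 - 3/4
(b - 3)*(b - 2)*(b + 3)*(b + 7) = b^4 + 5*b^3 - 23*b^2 - 45*b + 126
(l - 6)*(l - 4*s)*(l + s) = l^3 - 3*l^2*s - 6*l^2 - 4*l*s^2 + 18*l*s + 24*s^2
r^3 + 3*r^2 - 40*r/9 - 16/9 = (r - 4/3)*(r + 1/3)*(r + 4)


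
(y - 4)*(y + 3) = y^2 - y - 12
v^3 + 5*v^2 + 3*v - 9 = (v - 1)*(v + 3)^2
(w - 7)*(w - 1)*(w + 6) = w^3 - 2*w^2 - 41*w + 42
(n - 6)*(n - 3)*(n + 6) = n^3 - 3*n^2 - 36*n + 108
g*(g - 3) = g^2 - 3*g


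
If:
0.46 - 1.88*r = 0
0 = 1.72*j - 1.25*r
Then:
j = 0.18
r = 0.24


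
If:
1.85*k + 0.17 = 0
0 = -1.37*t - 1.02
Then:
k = -0.09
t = -0.74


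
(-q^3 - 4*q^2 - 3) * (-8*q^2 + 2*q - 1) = 8*q^5 + 30*q^4 - 7*q^3 + 28*q^2 - 6*q + 3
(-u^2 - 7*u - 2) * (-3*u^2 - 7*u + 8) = 3*u^4 + 28*u^3 + 47*u^2 - 42*u - 16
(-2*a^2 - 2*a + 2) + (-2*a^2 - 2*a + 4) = -4*a^2 - 4*a + 6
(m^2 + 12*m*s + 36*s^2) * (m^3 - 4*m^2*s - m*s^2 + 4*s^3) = m^5 + 8*m^4*s - 13*m^3*s^2 - 152*m^2*s^3 + 12*m*s^4 + 144*s^5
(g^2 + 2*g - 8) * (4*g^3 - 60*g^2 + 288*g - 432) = 4*g^5 - 52*g^4 + 136*g^3 + 624*g^2 - 3168*g + 3456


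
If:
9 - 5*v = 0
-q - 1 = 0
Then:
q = -1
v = 9/5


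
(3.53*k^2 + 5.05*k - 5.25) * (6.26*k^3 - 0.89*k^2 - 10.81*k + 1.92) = 22.0978*k^5 + 28.4713*k^4 - 75.5188*k^3 - 43.1404*k^2 + 66.4485*k - 10.08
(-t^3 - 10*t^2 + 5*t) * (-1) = t^3 + 10*t^2 - 5*t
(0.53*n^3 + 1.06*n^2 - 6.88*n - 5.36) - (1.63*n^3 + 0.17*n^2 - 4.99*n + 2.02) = -1.1*n^3 + 0.89*n^2 - 1.89*n - 7.38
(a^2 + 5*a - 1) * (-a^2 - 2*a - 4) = -a^4 - 7*a^3 - 13*a^2 - 18*a + 4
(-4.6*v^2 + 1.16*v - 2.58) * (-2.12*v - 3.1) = 9.752*v^3 + 11.8008*v^2 + 1.8736*v + 7.998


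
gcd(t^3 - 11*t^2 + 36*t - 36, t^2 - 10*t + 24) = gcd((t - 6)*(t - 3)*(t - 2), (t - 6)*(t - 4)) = t - 6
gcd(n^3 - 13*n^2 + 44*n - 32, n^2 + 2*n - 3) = n - 1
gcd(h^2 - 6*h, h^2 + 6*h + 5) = 1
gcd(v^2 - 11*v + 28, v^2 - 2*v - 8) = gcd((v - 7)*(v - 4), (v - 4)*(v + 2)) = v - 4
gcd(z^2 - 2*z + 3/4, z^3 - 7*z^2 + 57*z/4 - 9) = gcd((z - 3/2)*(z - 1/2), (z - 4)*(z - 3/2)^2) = z - 3/2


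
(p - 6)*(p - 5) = p^2 - 11*p + 30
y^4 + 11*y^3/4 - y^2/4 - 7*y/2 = y*(y - 1)*(y + 7/4)*(y + 2)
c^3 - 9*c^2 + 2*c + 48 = (c - 8)*(c - 3)*(c + 2)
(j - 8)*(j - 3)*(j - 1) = j^3 - 12*j^2 + 35*j - 24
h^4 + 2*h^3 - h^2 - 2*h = h*(h - 1)*(h + 1)*(h + 2)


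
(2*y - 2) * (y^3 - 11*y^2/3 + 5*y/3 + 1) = 2*y^4 - 28*y^3/3 + 32*y^2/3 - 4*y/3 - 2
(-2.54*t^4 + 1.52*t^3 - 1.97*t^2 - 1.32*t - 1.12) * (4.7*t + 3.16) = -11.938*t^5 - 0.882400000000001*t^4 - 4.4558*t^3 - 12.4292*t^2 - 9.4352*t - 3.5392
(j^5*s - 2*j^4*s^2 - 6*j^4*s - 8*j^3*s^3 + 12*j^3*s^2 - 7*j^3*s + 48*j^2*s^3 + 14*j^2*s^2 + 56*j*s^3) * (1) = j^5*s - 2*j^4*s^2 - 6*j^4*s - 8*j^3*s^3 + 12*j^3*s^2 - 7*j^3*s + 48*j^2*s^3 + 14*j^2*s^2 + 56*j*s^3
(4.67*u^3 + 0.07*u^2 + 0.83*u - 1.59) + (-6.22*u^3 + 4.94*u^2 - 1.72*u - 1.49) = -1.55*u^3 + 5.01*u^2 - 0.89*u - 3.08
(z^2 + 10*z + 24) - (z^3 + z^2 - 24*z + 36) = -z^3 + 34*z - 12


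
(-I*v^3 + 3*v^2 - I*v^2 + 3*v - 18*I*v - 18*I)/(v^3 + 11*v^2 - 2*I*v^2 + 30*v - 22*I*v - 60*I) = (-I*v^3 + v^2*(3 - I) + v*(3 - 18*I) - 18*I)/(v^3 + v^2*(11 - 2*I) + v*(30 - 22*I) - 60*I)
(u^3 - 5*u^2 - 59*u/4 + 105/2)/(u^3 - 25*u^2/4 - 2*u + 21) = (4*u^2 + 4*u - 35)/(4*u^2 - u - 14)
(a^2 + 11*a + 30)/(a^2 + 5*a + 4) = (a^2 + 11*a + 30)/(a^2 + 5*a + 4)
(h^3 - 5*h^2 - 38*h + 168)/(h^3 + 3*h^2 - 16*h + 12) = (h^2 - 11*h + 28)/(h^2 - 3*h + 2)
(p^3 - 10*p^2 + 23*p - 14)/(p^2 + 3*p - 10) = (p^2 - 8*p + 7)/(p + 5)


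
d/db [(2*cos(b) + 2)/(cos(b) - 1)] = 4*sin(b)/(cos(b) - 1)^2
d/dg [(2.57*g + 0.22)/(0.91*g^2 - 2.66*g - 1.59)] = (2.3387*g^2 - 6.8362*g - (1.82*g - 2.66)*(2.57*g + 0.22) - 4.0863)/(-0.91*g^2 + 2.66*g + 1.59)^2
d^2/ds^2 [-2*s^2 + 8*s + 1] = -4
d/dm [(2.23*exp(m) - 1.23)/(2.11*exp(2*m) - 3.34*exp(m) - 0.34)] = (-4.7053*exp(2*m) + 5.1906*exp(m) - 4.8664)*exp(m)/(4.4521*exp(4*m) - 14.0948*exp(3*m) + 9.7208*exp(2*m) + 2.2712*exp(m) + 0.1156)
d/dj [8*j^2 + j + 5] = 16*j + 1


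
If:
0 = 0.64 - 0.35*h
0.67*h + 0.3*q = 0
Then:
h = 1.83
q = -4.08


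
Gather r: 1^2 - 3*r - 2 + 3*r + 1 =0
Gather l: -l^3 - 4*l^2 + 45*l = -l^3 - 4*l^2 + 45*l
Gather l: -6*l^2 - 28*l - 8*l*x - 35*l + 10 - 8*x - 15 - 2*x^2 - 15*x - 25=-6*l^2 + l*(-8*x - 63) - 2*x^2 - 23*x - 30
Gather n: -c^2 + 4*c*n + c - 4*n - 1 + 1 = -c^2 + c + n*(4*c - 4)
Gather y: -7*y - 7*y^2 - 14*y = -7*y^2 - 21*y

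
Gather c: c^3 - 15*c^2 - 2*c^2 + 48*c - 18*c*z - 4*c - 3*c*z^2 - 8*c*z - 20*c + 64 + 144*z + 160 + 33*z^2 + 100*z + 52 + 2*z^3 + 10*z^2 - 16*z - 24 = c^3 - 17*c^2 + c*(-3*z^2 - 26*z + 24) + 2*z^3 + 43*z^2 + 228*z + 252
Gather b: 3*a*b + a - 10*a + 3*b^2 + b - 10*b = -9*a + 3*b^2 + b*(3*a - 9)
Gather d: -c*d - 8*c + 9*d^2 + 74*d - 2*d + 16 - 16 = -8*c + 9*d^2 + d*(72 - c)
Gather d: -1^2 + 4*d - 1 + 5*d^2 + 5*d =5*d^2 + 9*d - 2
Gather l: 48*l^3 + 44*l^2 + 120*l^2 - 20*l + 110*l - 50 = 48*l^3 + 164*l^2 + 90*l - 50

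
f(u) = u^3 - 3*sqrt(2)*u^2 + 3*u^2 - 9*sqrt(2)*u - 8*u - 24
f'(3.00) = -1.18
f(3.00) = -70.37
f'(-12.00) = 441.10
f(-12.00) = -1682.21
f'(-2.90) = 11.71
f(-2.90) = 1.27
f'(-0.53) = -18.57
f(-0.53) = -13.51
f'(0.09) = -20.93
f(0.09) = -25.87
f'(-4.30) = 45.43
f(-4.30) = -37.35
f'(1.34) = -18.67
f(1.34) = -51.60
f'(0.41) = -21.24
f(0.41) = -32.64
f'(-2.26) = 0.21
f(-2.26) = 4.96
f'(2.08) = -12.92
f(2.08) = -63.49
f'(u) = 3*u^2 - 6*sqrt(2)*u + 6*u - 9*sqrt(2) - 8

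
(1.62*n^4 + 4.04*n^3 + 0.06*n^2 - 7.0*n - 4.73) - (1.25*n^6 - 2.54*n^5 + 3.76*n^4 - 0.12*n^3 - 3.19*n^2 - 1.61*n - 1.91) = -1.25*n^6 + 2.54*n^5 - 2.14*n^4 + 4.16*n^3 + 3.25*n^2 - 5.39*n - 2.82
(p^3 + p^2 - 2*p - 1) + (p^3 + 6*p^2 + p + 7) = 2*p^3 + 7*p^2 - p + 6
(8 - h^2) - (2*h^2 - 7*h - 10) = -3*h^2 + 7*h + 18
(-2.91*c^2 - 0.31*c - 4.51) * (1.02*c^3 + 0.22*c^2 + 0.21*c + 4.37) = -2.9682*c^5 - 0.9564*c^4 - 5.2795*c^3 - 13.774*c^2 - 2.3018*c - 19.7087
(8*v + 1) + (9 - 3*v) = 5*v + 10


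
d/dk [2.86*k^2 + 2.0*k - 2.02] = 5.72*k + 2.0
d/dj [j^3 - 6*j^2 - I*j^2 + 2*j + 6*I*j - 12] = 3*j^2 - 12*j - 2*I*j + 2 + 6*I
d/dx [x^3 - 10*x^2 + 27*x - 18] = 3*x^2 - 20*x + 27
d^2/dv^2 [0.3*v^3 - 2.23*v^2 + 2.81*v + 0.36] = 1.8*v - 4.46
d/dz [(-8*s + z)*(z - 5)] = -8*s + 2*z - 5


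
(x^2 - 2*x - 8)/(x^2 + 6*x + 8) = (x - 4)/(x + 4)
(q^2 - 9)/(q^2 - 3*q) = (q + 3)/q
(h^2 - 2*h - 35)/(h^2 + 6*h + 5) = (h - 7)/(h + 1)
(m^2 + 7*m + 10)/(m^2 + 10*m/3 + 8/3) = 3*(m + 5)/(3*m + 4)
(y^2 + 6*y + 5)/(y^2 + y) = (y + 5)/y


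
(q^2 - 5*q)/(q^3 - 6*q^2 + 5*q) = 1/(q - 1)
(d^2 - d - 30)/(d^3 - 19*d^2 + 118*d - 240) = (d + 5)/(d^2 - 13*d + 40)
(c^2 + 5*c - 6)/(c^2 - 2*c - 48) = (c - 1)/(c - 8)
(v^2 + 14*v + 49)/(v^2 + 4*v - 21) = (v + 7)/(v - 3)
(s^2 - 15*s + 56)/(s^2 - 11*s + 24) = (s - 7)/(s - 3)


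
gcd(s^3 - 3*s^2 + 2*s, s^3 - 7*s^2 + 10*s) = s^2 - 2*s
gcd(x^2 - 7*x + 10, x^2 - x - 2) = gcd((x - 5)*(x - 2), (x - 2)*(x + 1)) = x - 2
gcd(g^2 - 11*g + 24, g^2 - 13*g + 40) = g - 8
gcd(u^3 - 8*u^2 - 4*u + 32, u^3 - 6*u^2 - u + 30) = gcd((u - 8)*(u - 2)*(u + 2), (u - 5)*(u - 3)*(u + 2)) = u + 2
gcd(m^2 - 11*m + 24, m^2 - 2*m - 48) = m - 8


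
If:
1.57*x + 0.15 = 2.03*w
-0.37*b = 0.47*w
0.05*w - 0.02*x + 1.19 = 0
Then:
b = 62.72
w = -49.37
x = -63.94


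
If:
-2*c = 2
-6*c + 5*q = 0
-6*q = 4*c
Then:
No Solution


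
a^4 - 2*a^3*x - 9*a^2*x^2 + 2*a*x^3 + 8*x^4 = (a - 4*x)*(a - x)*(a + x)*(a + 2*x)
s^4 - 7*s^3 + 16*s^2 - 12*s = s*(s - 3)*(s - 2)^2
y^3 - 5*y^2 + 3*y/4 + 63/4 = (y - 7/2)*(y - 3)*(y + 3/2)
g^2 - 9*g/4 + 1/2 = (g - 2)*(g - 1/4)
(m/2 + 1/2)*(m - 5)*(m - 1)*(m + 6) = m^4/2 + m^3/2 - 31*m^2/2 - m/2 + 15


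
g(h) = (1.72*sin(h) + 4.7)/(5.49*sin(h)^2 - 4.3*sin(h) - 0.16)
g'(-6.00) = 5.27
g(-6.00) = -5.55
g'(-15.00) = -1.53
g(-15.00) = 0.72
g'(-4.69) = 0.87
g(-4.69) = 6.24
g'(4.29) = -0.35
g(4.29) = 0.38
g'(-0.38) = 7.31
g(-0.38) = 1.85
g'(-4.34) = 36.97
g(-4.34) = 10.54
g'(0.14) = 29.13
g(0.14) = -7.56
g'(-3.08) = -1462.74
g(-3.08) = 36.61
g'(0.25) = 8.10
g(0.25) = -5.77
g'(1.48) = -3.68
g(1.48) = 6.40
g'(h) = (-10.98*sin(h)*cos(h) + 4.3*cos(h))*(1.72*sin(h) + 4.7)/(5.49*sin(h)^2 - 4.3*sin(h) - 0.16)^2 + 1.72*cos(h)/(5.49*sin(h)^2 - 4.3*sin(h) - 0.16)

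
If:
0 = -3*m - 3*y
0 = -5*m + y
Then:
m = 0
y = 0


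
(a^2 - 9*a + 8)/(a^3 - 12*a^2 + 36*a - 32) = (a - 1)/(a^2 - 4*a + 4)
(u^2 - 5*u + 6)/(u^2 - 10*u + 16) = (u - 3)/(u - 8)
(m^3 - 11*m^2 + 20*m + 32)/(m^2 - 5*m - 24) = (m^2 - 3*m - 4)/(m + 3)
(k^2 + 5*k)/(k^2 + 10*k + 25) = k/(k + 5)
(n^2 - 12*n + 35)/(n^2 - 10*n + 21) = (n - 5)/(n - 3)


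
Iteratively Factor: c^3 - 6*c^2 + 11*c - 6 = (c - 3)*(c^2 - 3*c + 2) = (c - 3)*(c - 1)*(c - 2)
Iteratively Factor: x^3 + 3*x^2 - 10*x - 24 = (x - 3)*(x^2 + 6*x + 8) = (x - 3)*(x + 2)*(x + 4)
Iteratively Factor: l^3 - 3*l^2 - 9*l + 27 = (l - 3)*(l^2 - 9) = (l - 3)*(l + 3)*(l - 3)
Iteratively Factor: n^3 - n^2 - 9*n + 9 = (n - 1)*(n^2 - 9) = (n - 3)*(n - 1)*(n + 3)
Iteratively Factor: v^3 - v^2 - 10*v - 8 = (v + 1)*(v^2 - 2*v - 8) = (v + 1)*(v + 2)*(v - 4)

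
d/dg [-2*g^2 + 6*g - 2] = 6 - 4*g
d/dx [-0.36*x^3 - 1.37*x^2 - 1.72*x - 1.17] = -1.08*x^2 - 2.74*x - 1.72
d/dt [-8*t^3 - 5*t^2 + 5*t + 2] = -24*t^2 - 10*t + 5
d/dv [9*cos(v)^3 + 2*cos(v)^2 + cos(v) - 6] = (27*sin(v)^2 - 4*cos(v) - 28)*sin(v)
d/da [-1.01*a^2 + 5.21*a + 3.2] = 5.21 - 2.02*a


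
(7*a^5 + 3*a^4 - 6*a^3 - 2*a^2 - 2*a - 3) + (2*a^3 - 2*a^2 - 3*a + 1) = 7*a^5 + 3*a^4 - 4*a^3 - 4*a^2 - 5*a - 2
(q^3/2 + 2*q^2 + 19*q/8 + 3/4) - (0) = q^3/2 + 2*q^2 + 19*q/8 + 3/4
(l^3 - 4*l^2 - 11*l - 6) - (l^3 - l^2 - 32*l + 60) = -3*l^2 + 21*l - 66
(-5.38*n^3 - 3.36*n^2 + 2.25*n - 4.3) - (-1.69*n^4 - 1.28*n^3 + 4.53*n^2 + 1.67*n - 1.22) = 1.69*n^4 - 4.1*n^3 - 7.89*n^2 + 0.58*n - 3.08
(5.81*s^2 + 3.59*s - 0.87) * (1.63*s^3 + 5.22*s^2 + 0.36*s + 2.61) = 9.4703*s^5 + 36.1799*s^4 + 19.4133*s^3 + 11.9151*s^2 + 9.0567*s - 2.2707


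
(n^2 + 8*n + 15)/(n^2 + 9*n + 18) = (n + 5)/(n + 6)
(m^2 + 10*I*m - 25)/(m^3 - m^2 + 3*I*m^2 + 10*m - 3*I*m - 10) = (m + 5*I)/(m^2 - m*(1 + 2*I) + 2*I)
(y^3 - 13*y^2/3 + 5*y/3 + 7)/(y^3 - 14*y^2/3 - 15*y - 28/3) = (3*y^2 - 16*y + 21)/(3*y^2 - 17*y - 28)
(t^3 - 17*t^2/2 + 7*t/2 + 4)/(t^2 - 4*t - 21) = (-2*t^3 + 17*t^2 - 7*t - 8)/(2*(-t^2 + 4*t + 21))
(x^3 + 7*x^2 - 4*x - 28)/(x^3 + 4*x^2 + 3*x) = (x^3 + 7*x^2 - 4*x - 28)/(x*(x^2 + 4*x + 3))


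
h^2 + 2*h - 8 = (h - 2)*(h + 4)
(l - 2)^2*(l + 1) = l^3 - 3*l^2 + 4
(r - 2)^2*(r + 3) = r^3 - r^2 - 8*r + 12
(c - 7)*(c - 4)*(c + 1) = c^3 - 10*c^2 + 17*c + 28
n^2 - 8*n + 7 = (n - 7)*(n - 1)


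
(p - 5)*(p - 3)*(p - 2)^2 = p^4 - 12*p^3 + 51*p^2 - 92*p + 60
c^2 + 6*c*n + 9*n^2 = (c + 3*n)^2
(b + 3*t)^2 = b^2 + 6*b*t + 9*t^2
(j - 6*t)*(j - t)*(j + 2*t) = j^3 - 5*j^2*t - 8*j*t^2 + 12*t^3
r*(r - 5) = r^2 - 5*r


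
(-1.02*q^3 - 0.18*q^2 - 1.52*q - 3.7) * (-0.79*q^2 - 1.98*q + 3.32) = 0.8058*q^5 + 2.1618*q^4 - 1.8292*q^3 + 5.335*q^2 + 2.2796*q - 12.284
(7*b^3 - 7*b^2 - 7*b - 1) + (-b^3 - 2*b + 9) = 6*b^3 - 7*b^2 - 9*b + 8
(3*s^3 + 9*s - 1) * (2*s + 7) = 6*s^4 + 21*s^3 + 18*s^2 + 61*s - 7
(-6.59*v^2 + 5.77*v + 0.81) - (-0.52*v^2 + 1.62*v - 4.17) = -6.07*v^2 + 4.15*v + 4.98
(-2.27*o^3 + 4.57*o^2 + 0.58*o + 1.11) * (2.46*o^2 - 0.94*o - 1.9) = -5.5842*o^5 + 13.376*o^4 + 1.444*o^3 - 6.4976*o^2 - 2.1454*o - 2.109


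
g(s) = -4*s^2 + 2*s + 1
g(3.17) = -32.86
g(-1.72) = -14.27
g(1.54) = -5.41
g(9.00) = -305.00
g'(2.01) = -14.08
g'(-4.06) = 34.48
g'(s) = 2 - 8*s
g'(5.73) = -43.84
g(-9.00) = -341.00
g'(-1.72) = 15.76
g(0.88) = -0.34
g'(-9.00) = 74.00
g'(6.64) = -51.12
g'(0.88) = -5.04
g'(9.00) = -70.00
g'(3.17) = -23.36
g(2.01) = -11.14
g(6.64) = -162.08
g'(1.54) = -10.32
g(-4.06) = -73.05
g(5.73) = -118.87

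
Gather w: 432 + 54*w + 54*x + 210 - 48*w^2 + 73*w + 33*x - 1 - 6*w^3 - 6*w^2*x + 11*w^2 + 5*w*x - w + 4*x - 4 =-6*w^3 + w^2*(-6*x - 37) + w*(5*x + 126) + 91*x + 637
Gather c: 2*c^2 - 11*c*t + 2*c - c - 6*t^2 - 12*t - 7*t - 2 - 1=2*c^2 + c*(1 - 11*t) - 6*t^2 - 19*t - 3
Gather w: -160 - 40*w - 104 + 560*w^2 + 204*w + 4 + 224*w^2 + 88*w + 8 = 784*w^2 + 252*w - 252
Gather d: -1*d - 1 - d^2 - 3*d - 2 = -d^2 - 4*d - 3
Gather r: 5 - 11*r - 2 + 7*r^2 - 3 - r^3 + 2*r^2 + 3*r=-r^3 + 9*r^2 - 8*r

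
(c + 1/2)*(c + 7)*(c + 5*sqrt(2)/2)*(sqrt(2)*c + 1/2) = sqrt(2)*c^4 + 11*c^3/2 + 15*sqrt(2)*c^3/2 + 19*sqrt(2)*c^2/4 + 165*c^2/4 + 75*sqrt(2)*c/8 + 77*c/4 + 35*sqrt(2)/8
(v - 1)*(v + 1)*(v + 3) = v^3 + 3*v^2 - v - 3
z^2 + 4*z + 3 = (z + 1)*(z + 3)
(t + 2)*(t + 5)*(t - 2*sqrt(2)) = t^3 - 2*sqrt(2)*t^2 + 7*t^2 - 14*sqrt(2)*t + 10*t - 20*sqrt(2)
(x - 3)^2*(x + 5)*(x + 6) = x^4 + 5*x^3 - 27*x^2 - 81*x + 270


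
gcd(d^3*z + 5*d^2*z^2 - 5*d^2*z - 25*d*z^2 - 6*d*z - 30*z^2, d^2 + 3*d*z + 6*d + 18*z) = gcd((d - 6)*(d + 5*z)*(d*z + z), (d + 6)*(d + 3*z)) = 1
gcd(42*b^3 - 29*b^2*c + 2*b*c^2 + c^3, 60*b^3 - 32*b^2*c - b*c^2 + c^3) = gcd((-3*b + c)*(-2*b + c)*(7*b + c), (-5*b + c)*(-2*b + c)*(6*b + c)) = 2*b - c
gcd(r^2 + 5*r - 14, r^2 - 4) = r - 2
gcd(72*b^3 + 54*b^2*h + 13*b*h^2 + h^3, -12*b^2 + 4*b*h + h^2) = 6*b + h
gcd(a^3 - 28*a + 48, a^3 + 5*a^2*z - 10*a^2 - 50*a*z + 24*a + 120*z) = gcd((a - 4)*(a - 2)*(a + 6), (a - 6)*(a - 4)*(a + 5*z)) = a - 4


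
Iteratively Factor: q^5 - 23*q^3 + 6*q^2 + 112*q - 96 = (q - 4)*(q^4 + 4*q^3 - 7*q^2 - 22*q + 24) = (q - 4)*(q - 1)*(q^3 + 5*q^2 - 2*q - 24) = (q - 4)*(q - 1)*(q + 4)*(q^2 + q - 6) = (q - 4)*(q - 1)*(q + 3)*(q + 4)*(q - 2)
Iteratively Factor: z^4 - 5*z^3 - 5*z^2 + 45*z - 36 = (z - 3)*(z^3 - 2*z^2 - 11*z + 12) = (z - 3)*(z - 1)*(z^2 - z - 12) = (z - 3)*(z - 1)*(z + 3)*(z - 4)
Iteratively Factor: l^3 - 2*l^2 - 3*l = (l - 3)*(l^2 + l) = (l - 3)*(l + 1)*(l)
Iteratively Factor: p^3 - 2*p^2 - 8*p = (p - 4)*(p^2 + 2*p) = (p - 4)*(p + 2)*(p)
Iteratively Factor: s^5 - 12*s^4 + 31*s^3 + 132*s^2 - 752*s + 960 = (s - 4)*(s^4 - 8*s^3 - s^2 + 128*s - 240) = (s - 4)*(s + 4)*(s^3 - 12*s^2 + 47*s - 60) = (s - 5)*(s - 4)*(s + 4)*(s^2 - 7*s + 12) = (s - 5)*(s - 4)*(s - 3)*(s + 4)*(s - 4)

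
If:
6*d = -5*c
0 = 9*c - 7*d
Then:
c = 0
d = 0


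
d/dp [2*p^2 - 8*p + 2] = 4*p - 8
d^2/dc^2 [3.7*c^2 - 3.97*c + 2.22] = 7.40000000000000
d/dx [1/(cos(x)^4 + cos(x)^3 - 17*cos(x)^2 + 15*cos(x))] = (4*cos(x)^3 + 3*cos(x)^2 - 34*cos(x) + 15)*sin(x)/((cos(x)^3 + cos(x)^2 - 17*cos(x) + 15)^2*cos(x)^2)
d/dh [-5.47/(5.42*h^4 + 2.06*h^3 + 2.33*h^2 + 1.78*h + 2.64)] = (118.5896*h^3 + 33.8046*h^2 + 25.4902*h + 9.7366)/(5.42*h^4 + 2.06*h^3 + 2.33*h^2 + 1.78*h + 2.64)^2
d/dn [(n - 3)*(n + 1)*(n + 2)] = 3*n^2 - 7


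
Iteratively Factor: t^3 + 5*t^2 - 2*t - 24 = (t + 3)*(t^2 + 2*t - 8) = (t + 3)*(t + 4)*(t - 2)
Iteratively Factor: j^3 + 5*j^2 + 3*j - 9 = (j + 3)*(j^2 + 2*j - 3) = (j - 1)*(j + 3)*(j + 3)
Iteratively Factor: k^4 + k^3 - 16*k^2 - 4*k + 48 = (k + 2)*(k^3 - k^2 - 14*k + 24) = (k + 2)*(k + 4)*(k^2 - 5*k + 6) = (k - 3)*(k + 2)*(k + 4)*(k - 2)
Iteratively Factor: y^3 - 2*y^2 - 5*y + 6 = (y - 1)*(y^2 - y - 6) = (y - 3)*(y - 1)*(y + 2)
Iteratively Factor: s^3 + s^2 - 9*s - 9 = (s + 3)*(s^2 - 2*s - 3) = (s + 1)*(s + 3)*(s - 3)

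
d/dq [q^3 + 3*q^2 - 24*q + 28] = 3*q^2 + 6*q - 24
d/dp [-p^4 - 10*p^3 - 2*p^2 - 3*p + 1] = -4*p^3 - 30*p^2 - 4*p - 3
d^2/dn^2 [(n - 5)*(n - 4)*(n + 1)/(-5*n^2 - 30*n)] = 2*(-19*n^3 - 12*n^2 - 72*n - 144)/(n^3*(n^3 + 18*n^2 + 108*n + 216))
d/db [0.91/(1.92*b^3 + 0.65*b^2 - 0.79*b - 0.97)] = (-5.2416*b^2 - 1.183*b + 0.7189)/(1.92*b^3 + 0.65*b^2 - 0.79*b - 0.97)^2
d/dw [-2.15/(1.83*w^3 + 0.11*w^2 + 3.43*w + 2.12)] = (11.8035*w^2 + 0.473*w + 7.3745)/(1.83*w^3 + 0.11*w^2 + 3.43*w + 2.12)^2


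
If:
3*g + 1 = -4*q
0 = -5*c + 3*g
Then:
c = -4*q/5 - 1/5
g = -4*q/3 - 1/3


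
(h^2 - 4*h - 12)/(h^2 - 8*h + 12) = (h + 2)/(h - 2)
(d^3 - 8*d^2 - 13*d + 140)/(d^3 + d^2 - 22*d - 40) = (d - 7)/(d + 2)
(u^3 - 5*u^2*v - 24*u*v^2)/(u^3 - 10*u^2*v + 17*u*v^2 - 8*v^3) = u*(u + 3*v)/(u^2 - 2*u*v + v^2)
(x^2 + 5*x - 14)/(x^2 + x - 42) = (x - 2)/(x - 6)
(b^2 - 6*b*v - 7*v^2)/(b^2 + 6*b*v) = (b^2 - 6*b*v - 7*v^2)/(b*(b + 6*v))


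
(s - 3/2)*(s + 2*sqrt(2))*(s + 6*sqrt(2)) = s^3 - 3*s^2/2 + 8*sqrt(2)*s^2 - 12*sqrt(2)*s + 24*s - 36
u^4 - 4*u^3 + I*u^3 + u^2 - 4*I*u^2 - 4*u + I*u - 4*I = (u - 4)*(u - I)*(u + I)^2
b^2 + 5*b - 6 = (b - 1)*(b + 6)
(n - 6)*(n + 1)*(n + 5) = n^3 - 31*n - 30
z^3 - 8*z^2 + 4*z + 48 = (z - 6)*(z - 4)*(z + 2)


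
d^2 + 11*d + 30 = (d + 5)*(d + 6)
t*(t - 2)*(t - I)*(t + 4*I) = t^4 - 2*t^3 + 3*I*t^3 + 4*t^2 - 6*I*t^2 - 8*t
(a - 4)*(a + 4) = a^2 - 16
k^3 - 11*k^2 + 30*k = k*(k - 6)*(k - 5)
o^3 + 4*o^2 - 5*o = o*(o - 1)*(o + 5)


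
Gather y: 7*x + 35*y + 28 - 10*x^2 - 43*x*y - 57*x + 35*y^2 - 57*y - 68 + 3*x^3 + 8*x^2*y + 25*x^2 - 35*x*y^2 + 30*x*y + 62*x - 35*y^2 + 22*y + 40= 3*x^3 + 15*x^2 - 35*x*y^2 + 12*x + y*(8*x^2 - 13*x)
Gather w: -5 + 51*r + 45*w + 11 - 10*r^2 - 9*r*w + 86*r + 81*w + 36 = -10*r^2 + 137*r + w*(126 - 9*r) + 42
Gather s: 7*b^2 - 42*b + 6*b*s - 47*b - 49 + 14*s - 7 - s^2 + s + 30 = 7*b^2 - 89*b - s^2 + s*(6*b + 15) - 26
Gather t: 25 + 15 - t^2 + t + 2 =-t^2 + t + 42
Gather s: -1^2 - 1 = -2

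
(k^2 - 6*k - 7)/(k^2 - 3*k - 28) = (k + 1)/(k + 4)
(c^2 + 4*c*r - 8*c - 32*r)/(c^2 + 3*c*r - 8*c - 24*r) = (c + 4*r)/(c + 3*r)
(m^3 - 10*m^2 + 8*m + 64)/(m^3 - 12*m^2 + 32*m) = (m + 2)/m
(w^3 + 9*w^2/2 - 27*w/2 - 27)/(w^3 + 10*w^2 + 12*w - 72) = (2*w^2 - 3*w - 9)/(2*(w^2 + 4*w - 12))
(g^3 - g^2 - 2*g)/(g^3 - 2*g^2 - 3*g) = (g - 2)/(g - 3)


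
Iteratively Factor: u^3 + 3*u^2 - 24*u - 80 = (u + 4)*(u^2 - u - 20) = (u - 5)*(u + 4)*(u + 4)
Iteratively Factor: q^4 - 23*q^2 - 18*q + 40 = (q - 1)*(q^3 + q^2 - 22*q - 40) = (q - 1)*(q + 2)*(q^2 - q - 20) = (q - 1)*(q + 2)*(q + 4)*(q - 5)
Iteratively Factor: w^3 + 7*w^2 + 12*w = (w)*(w^2 + 7*w + 12) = w*(w + 4)*(w + 3)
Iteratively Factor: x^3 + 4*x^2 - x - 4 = (x + 1)*(x^2 + 3*x - 4) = (x - 1)*(x + 1)*(x + 4)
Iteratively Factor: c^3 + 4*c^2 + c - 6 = (c + 3)*(c^2 + c - 2) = (c - 1)*(c + 3)*(c + 2)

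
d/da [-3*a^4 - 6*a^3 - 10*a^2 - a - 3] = -12*a^3 - 18*a^2 - 20*a - 1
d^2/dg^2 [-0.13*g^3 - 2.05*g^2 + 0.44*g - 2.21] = -0.78*g - 4.1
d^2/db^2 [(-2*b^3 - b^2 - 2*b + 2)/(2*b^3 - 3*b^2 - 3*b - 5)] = 2*(-16*b^6 - 60*b^5 - 54*b^4 - 175*b^3 - 147*b^2 + 54*b - 7)/(8*b^9 - 36*b^8 + 18*b^7 + 21*b^6 + 153*b^5 - 36*b^4 - 147*b^3 - 360*b^2 - 225*b - 125)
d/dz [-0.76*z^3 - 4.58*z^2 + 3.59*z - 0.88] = -2.28*z^2 - 9.16*z + 3.59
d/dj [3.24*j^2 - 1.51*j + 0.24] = 6.48*j - 1.51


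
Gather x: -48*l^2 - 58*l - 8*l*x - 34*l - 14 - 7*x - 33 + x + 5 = -48*l^2 - 92*l + x*(-8*l - 6) - 42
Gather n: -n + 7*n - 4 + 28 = 6*n + 24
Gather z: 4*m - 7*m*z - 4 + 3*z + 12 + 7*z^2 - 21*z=4*m + 7*z^2 + z*(-7*m - 18) + 8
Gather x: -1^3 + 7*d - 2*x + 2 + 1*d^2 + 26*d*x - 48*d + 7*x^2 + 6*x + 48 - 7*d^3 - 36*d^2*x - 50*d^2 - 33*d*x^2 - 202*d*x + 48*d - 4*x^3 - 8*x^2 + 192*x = -7*d^3 - 49*d^2 + 7*d - 4*x^3 + x^2*(-33*d - 1) + x*(-36*d^2 - 176*d + 196) + 49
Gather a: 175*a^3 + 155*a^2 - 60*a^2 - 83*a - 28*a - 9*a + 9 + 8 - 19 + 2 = 175*a^3 + 95*a^2 - 120*a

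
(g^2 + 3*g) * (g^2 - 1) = g^4 + 3*g^3 - g^2 - 3*g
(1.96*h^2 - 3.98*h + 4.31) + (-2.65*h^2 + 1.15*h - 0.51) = -0.69*h^2 - 2.83*h + 3.8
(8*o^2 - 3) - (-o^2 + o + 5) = 9*o^2 - o - 8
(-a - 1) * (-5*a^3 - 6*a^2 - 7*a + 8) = 5*a^4 + 11*a^3 + 13*a^2 - a - 8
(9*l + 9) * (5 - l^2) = -9*l^3 - 9*l^2 + 45*l + 45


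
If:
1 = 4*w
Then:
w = 1/4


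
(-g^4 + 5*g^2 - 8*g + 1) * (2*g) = -2*g^5 + 10*g^3 - 16*g^2 + 2*g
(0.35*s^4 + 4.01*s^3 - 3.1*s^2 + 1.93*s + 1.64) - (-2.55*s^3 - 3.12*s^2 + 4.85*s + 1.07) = 0.35*s^4 + 6.56*s^3 + 0.02*s^2 - 2.92*s + 0.57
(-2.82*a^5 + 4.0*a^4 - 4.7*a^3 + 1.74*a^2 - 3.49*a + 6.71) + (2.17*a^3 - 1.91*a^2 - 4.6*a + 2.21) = -2.82*a^5 + 4.0*a^4 - 2.53*a^3 - 0.17*a^2 - 8.09*a + 8.92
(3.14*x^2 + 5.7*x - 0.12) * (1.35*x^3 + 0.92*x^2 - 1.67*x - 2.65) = 4.239*x^5 + 10.5838*x^4 - 0.161799999999999*x^3 - 17.9504*x^2 - 14.9046*x + 0.318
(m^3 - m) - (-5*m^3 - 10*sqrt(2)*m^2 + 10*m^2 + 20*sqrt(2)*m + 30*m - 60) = 6*m^3 - 10*m^2 + 10*sqrt(2)*m^2 - 31*m - 20*sqrt(2)*m + 60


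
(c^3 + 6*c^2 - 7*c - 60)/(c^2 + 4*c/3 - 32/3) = 3*(c^2 + 2*c - 15)/(3*c - 8)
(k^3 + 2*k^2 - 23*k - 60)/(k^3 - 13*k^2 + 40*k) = (k^2 + 7*k + 12)/(k*(k - 8))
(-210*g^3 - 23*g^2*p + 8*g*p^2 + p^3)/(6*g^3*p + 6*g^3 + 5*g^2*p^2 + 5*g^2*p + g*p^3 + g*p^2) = (-210*g^3 - 23*g^2*p + 8*g*p^2 + p^3)/(g*(6*g^2*p + 6*g^2 + 5*g*p^2 + 5*g*p + p^3 + p^2))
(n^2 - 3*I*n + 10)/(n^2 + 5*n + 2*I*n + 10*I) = (n - 5*I)/(n + 5)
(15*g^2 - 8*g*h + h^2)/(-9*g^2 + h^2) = (-5*g + h)/(3*g + h)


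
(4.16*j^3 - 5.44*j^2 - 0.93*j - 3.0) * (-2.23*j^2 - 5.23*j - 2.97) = -9.2768*j^5 - 9.6256*j^4 + 18.1699*j^3 + 27.7107*j^2 + 18.4521*j + 8.91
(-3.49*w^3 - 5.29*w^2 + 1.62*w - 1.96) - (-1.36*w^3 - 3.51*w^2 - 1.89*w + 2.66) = -2.13*w^3 - 1.78*w^2 + 3.51*w - 4.62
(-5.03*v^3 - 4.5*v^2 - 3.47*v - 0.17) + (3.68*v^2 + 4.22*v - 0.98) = -5.03*v^3 - 0.82*v^2 + 0.75*v - 1.15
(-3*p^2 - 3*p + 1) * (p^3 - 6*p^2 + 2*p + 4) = -3*p^5 + 15*p^4 + 13*p^3 - 24*p^2 - 10*p + 4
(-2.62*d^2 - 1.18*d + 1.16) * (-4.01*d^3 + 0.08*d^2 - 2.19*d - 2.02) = 10.5062*d^5 + 4.5222*d^4 + 0.991800000000001*d^3 + 7.9694*d^2 - 0.1568*d - 2.3432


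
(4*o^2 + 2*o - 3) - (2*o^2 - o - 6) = 2*o^2 + 3*o + 3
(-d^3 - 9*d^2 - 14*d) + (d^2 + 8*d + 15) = -d^3 - 8*d^2 - 6*d + 15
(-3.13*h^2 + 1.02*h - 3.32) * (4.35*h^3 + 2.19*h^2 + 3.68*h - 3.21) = -13.6155*h^5 - 2.4177*h^4 - 23.7266*h^3 + 6.5301*h^2 - 15.4918*h + 10.6572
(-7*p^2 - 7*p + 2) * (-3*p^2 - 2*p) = 21*p^4 + 35*p^3 + 8*p^2 - 4*p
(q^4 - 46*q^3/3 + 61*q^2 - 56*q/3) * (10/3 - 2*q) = -2*q^5 + 34*q^4 - 1558*q^3/9 + 722*q^2/3 - 560*q/9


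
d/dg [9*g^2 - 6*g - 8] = 18*g - 6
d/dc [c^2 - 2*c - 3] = 2*c - 2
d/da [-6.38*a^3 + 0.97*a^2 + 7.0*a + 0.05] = -19.14*a^2 + 1.94*a + 7.0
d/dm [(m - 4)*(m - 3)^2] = (m - 3)*(3*m - 11)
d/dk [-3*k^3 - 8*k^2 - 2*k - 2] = -9*k^2 - 16*k - 2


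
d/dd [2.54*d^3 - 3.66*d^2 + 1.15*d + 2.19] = 7.62*d^2 - 7.32*d + 1.15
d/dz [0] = 0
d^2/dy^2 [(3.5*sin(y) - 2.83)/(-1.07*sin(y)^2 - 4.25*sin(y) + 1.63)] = (4.00715*sin(y)^5 - 28.876518*sin(y)^4 - 9.99647499999995*sin(y)^3 - 27.173435*sin(y)^2 + 30.284775*sin(y) + 63.612856)/(1.07*sin(y)^2 + 4.25*sin(y) - 1.63)^3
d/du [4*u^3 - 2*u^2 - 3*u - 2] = 12*u^2 - 4*u - 3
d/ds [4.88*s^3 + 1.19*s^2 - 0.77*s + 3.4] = 14.64*s^2 + 2.38*s - 0.77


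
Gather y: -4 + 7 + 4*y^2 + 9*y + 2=4*y^2 + 9*y + 5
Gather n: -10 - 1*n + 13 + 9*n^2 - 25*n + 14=9*n^2 - 26*n + 17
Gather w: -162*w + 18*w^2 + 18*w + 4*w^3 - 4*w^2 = 4*w^3 + 14*w^2 - 144*w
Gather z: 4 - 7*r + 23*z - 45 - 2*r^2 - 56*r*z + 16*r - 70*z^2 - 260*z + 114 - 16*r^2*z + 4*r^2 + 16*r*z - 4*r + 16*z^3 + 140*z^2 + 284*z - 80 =2*r^2 + 5*r + 16*z^3 + 70*z^2 + z*(-16*r^2 - 40*r + 47) - 7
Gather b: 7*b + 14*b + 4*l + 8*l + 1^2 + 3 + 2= 21*b + 12*l + 6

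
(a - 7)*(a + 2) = a^2 - 5*a - 14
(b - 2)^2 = b^2 - 4*b + 4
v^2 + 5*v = v*(v + 5)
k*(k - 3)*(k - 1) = k^3 - 4*k^2 + 3*k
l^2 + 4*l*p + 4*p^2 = (l + 2*p)^2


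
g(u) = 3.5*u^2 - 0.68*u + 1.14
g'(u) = 7.0*u - 0.68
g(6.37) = 138.83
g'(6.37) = 43.91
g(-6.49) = 152.97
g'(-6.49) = -46.11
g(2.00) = 13.78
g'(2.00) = 13.32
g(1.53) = 8.29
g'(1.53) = 10.03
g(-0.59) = 2.76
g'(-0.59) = -4.81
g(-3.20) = 39.16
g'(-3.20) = -23.08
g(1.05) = 4.28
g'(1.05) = 6.67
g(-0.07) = 1.20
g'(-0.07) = -1.17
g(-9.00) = 290.76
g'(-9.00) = -63.68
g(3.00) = 30.60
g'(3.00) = 20.32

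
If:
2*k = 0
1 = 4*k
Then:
No Solution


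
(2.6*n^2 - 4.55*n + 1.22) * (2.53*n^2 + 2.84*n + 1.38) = 6.578*n^4 - 4.1275*n^3 - 6.2474*n^2 - 2.8142*n + 1.6836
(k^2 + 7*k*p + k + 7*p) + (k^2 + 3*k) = 2*k^2 + 7*k*p + 4*k + 7*p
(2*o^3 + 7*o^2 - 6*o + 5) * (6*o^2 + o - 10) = 12*o^5 + 44*o^4 - 49*o^3 - 46*o^2 + 65*o - 50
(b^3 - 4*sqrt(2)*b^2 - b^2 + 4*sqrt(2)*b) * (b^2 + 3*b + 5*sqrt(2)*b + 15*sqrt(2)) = b^5 + sqrt(2)*b^4 + 2*b^4 - 43*b^3 + 2*sqrt(2)*b^3 - 80*b^2 - 3*sqrt(2)*b^2 + 120*b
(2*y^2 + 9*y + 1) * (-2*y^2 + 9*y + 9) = -4*y^4 + 97*y^2 + 90*y + 9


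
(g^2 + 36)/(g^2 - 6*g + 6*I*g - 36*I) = (g - 6*I)/(g - 6)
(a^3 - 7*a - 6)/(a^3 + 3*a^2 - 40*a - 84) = (a^2 - 2*a - 3)/(a^2 + a - 42)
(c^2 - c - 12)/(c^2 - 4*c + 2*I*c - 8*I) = (c + 3)/(c + 2*I)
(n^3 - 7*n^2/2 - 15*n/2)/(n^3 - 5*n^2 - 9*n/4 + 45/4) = 2*n/(2*n - 3)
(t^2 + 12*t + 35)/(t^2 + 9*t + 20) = (t + 7)/(t + 4)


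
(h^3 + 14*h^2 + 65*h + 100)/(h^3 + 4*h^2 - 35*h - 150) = (h + 4)/(h - 6)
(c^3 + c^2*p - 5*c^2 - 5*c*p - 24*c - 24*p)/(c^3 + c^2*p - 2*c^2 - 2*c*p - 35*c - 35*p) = (c^2 - 5*c - 24)/(c^2 - 2*c - 35)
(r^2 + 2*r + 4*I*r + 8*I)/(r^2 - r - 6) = (r + 4*I)/(r - 3)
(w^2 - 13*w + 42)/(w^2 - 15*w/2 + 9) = 2*(w - 7)/(2*w - 3)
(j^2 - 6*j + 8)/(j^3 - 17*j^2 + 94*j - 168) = (j - 2)/(j^2 - 13*j + 42)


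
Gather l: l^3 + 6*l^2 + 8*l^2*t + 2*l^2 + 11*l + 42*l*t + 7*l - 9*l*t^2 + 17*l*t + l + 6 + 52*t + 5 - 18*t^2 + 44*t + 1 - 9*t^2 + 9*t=l^3 + l^2*(8*t + 8) + l*(-9*t^2 + 59*t + 19) - 27*t^2 + 105*t + 12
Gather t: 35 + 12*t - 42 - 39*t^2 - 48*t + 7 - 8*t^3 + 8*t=-8*t^3 - 39*t^2 - 28*t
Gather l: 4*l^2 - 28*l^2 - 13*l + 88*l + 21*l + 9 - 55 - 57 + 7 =-24*l^2 + 96*l - 96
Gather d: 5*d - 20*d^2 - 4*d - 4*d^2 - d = -24*d^2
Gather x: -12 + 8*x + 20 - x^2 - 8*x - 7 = 1 - x^2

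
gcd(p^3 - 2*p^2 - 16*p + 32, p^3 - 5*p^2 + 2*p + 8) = p^2 - 6*p + 8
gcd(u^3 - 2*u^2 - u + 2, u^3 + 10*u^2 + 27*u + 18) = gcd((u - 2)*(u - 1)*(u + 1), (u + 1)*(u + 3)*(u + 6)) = u + 1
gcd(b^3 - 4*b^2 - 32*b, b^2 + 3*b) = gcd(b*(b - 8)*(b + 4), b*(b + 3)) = b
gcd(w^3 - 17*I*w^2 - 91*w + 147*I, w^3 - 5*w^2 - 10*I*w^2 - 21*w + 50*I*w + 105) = w^2 - 10*I*w - 21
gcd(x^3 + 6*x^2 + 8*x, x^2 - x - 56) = 1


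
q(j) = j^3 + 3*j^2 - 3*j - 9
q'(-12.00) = 357.00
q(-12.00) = -1269.00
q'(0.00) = -3.00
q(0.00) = -9.00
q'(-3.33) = 10.29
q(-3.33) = -2.67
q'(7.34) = 202.67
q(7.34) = 526.05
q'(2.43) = 29.29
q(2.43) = 15.77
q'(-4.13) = 23.39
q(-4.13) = -15.88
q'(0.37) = -0.37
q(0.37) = -9.65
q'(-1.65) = -4.73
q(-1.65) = -0.37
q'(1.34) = 10.43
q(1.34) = -5.23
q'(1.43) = 11.71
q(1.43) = -4.23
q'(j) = 3*j^2 + 6*j - 3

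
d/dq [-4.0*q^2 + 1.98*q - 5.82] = 1.98 - 8.0*q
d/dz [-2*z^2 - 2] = -4*z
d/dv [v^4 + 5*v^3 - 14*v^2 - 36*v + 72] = 4*v^3 + 15*v^2 - 28*v - 36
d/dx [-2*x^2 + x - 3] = 1 - 4*x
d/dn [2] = 0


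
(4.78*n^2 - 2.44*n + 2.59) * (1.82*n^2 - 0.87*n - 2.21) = 8.6996*n^4 - 8.5994*n^3 - 3.7272*n^2 + 3.1391*n - 5.7239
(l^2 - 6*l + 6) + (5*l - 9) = l^2 - l - 3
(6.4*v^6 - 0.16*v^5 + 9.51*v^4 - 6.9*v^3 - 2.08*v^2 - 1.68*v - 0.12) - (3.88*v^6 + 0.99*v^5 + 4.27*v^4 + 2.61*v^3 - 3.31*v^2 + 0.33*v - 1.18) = 2.52*v^6 - 1.15*v^5 + 5.24*v^4 - 9.51*v^3 + 1.23*v^2 - 2.01*v + 1.06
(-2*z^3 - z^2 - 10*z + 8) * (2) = -4*z^3 - 2*z^2 - 20*z + 16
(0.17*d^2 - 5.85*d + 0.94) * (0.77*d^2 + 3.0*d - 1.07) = 0.1309*d^4 - 3.9945*d^3 - 17.0081*d^2 + 9.0795*d - 1.0058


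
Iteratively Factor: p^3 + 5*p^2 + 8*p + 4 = (p + 2)*(p^2 + 3*p + 2) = (p + 2)^2*(p + 1)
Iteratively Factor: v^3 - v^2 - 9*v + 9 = (v - 1)*(v^2 - 9) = (v - 1)*(v + 3)*(v - 3)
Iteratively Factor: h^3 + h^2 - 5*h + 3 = (h - 1)*(h^2 + 2*h - 3) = (h - 1)*(h + 3)*(h - 1)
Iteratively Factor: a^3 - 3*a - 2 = (a - 2)*(a^2 + 2*a + 1) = (a - 2)*(a + 1)*(a + 1)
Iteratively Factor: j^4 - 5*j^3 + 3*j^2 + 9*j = (j - 3)*(j^3 - 2*j^2 - 3*j) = j*(j - 3)*(j^2 - 2*j - 3) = j*(j - 3)^2*(j + 1)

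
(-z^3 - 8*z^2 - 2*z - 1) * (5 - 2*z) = 2*z^4 + 11*z^3 - 36*z^2 - 8*z - 5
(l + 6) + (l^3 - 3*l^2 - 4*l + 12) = l^3 - 3*l^2 - 3*l + 18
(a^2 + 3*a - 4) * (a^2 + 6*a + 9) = a^4 + 9*a^3 + 23*a^2 + 3*a - 36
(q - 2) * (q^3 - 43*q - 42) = q^4 - 2*q^3 - 43*q^2 + 44*q + 84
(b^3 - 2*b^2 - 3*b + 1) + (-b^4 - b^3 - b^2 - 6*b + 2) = -b^4 - 3*b^2 - 9*b + 3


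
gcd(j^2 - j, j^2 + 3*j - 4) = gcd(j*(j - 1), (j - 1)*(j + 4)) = j - 1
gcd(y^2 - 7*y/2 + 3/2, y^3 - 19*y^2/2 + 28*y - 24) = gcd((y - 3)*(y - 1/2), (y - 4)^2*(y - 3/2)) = 1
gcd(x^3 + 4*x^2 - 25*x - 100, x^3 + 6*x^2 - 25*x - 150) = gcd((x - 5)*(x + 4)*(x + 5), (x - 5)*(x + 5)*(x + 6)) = x^2 - 25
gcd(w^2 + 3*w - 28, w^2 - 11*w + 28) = w - 4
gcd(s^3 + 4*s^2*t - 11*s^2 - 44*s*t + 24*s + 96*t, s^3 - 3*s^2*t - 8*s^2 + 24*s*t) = s - 8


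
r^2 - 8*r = r*(r - 8)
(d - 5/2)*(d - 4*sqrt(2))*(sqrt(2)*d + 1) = sqrt(2)*d^3 - 7*d^2 - 5*sqrt(2)*d^2/2 - 4*sqrt(2)*d + 35*d/2 + 10*sqrt(2)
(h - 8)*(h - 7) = h^2 - 15*h + 56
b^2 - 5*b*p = b*(b - 5*p)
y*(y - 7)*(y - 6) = y^3 - 13*y^2 + 42*y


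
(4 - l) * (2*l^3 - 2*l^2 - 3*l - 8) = -2*l^4 + 10*l^3 - 5*l^2 - 4*l - 32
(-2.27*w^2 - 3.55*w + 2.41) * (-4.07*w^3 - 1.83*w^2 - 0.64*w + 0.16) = 9.2389*w^5 + 18.6026*w^4 - 1.8594*w^3 - 2.5015*w^2 - 2.1104*w + 0.3856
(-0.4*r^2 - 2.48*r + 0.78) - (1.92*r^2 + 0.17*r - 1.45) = -2.32*r^2 - 2.65*r + 2.23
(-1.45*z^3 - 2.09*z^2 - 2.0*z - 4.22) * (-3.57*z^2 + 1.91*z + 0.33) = 5.1765*z^5 + 4.6918*z^4 + 2.6696*z^3 + 10.5557*z^2 - 8.7202*z - 1.3926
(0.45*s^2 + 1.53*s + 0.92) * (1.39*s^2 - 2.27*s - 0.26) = 0.6255*s^4 + 1.1052*s^3 - 2.3113*s^2 - 2.4862*s - 0.2392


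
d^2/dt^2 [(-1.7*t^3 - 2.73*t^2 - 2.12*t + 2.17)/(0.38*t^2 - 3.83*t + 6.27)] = (2.22044604925031e-16*t^5 - 50.33216*t^3 + 285.850896*t^2 - 389.634216*t - 263.145676)/(0.054872*t^6 - 1.659156*t^5 + 19.43871*t^4 - 110.934035*t^3 + 320.738715*t^2 - 451.705221*t + 246.491883)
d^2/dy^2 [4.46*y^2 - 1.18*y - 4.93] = 8.92000000000000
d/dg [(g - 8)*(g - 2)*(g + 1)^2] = 4*g^3 - 24*g^2 - 6*g + 22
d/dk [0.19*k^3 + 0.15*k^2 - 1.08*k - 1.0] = 0.57*k^2 + 0.3*k - 1.08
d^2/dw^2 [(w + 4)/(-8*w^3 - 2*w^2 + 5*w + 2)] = 2*(-(w + 4)*(24*w^2 + 4*w - 5)^2 + (24*w^2 + 4*w + 2*(w + 4)*(12*w + 1) - 5)*(8*w^3 + 2*w^2 - 5*w - 2))/(8*w^3 + 2*w^2 - 5*w - 2)^3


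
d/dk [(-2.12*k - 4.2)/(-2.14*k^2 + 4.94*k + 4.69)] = (-4.5368*k^2 - 17.976*k + 10.8052)/(4.5796*k^4 - 21.1432*k^3 + 4.3304*k^2 + 46.3372*k + 21.9961)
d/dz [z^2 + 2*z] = 2*z + 2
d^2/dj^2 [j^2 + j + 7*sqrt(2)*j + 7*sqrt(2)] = 2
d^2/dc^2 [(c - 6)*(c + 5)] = 2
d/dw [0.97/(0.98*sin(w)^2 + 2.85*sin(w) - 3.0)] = -(1.9012*sin(w) + 2.7645)*cos(w)/(0.98*sin(w)^2 + 2.85*sin(w) - 3.0)^2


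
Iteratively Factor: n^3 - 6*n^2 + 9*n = (n - 3)*(n^2 - 3*n) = (n - 3)^2*(n)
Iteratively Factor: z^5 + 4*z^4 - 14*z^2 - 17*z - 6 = (z + 1)*(z^4 + 3*z^3 - 3*z^2 - 11*z - 6) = (z - 2)*(z + 1)*(z^3 + 5*z^2 + 7*z + 3) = (z - 2)*(z + 1)^2*(z^2 + 4*z + 3) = (z - 2)*(z + 1)^2*(z + 3)*(z + 1)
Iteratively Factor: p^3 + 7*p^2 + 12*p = (p)*(p^2 + 7*p + 12) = p*(p + 3)*(p + 4)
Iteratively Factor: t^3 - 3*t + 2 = (t - 1)*(t^2 + t - 2) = (t - 1)*(t + 2)*(t - 1)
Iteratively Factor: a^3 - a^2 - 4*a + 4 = (a - 2)*(a^2 + a - 2) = (a - 2)*(a + 2)*(a - 1)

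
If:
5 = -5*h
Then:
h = -1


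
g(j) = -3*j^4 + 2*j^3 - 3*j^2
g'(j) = -12*j^3 + 6*j^2 - 6*j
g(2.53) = -109.73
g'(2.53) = -171.11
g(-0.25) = -0.23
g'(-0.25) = 2.06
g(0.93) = -3.23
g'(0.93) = -10.04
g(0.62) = -1.12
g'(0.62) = -4.27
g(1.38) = -11.34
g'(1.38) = -28.39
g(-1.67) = -41.02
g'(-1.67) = 82.64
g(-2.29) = -122.25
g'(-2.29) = 189.31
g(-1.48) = -27.45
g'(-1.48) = 60.92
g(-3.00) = -324.00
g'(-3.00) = 396.00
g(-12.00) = -66096.00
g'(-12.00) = 21672.00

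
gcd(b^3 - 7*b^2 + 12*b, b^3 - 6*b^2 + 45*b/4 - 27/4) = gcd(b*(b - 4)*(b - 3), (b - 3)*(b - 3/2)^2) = b - 3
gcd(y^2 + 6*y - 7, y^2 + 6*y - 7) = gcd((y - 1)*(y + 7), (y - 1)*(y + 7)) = y^2 + 6*y - 7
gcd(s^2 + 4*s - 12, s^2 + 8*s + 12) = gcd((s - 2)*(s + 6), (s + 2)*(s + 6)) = s + 6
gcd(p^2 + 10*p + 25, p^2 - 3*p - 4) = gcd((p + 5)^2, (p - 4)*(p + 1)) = 1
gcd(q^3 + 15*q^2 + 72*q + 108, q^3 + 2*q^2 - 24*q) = q + 6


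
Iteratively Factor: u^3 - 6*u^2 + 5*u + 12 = (u - 4)*(u^2 - 2*u - 3) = (u - 4)*(u + 1)*(u - 3)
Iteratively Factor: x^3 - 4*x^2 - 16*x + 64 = (x + 4)*(x^2 - 8*x + 16) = (x - 4)*(x + 4)*(x - 4)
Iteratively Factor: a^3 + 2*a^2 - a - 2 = (a + 1)*(a^2 + a - 2) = (a + 1)*(a + 2)*(a - 1)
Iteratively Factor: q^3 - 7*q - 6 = (q + 2)*(q^2 - 2*q - 3) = (q + 1)*(q + 2)*(q - 3)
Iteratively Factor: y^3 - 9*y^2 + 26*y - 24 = (y - 3)*(y^2 - 6*y + 8) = (y - 4)*(y - 3)*(y - 2)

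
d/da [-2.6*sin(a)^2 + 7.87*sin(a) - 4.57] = (7.87 - 5.2*sin(a))*cos(a)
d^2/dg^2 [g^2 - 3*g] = 2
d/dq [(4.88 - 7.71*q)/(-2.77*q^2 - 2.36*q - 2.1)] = (-21.3567*q^2 + 27.0352*q + 27.7078)/(7.6729*q^4 + 13.0744*q^3 + 17.2036*q^2 + 9.912*q + 4.41)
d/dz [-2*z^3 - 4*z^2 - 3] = 2*z*(-3*z - 4)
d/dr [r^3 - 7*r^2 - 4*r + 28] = 3*r^2 - 14*r - 4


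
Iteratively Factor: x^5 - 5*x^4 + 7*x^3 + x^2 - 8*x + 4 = (x - 1)*(x^4 - 4*x^3 + 3*x^2 + 4*x - 4) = (x - 2)*(x - 1)*(x^3 - 2*x^2 - x + 2) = (x - 2)^2*(x - 1)*(x^2 - 1) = (x - 2)^2*(x - 1)^2*(x + 1)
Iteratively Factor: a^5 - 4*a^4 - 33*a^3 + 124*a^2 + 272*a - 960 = (a + 4)*(a^4 - 8*a^3 - a^2 + 128*a - 240) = (a + 4)^2*(a^3 - 12*a^2 + 47*a - 60) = (a - 3)*(a + 4)^2*(a^2 - 9*a + 20) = (a - 4)*(a - 3)*(a + 4)^2*(a - 5)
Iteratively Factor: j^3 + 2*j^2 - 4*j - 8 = (j + 2)*(j^2 - 4) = (j + 2)^2*(j - 2)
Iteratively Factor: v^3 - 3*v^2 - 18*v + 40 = (v + 4)*(v^2 - 7*v + 10) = (v - 5)*(v + 4)*(v - 2)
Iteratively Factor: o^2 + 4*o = (o + 4)*(o)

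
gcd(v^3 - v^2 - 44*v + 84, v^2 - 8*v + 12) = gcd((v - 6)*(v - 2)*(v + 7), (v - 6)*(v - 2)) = v^2 - 8*v + 12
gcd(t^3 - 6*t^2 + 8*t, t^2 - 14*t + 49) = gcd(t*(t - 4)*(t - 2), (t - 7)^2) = 1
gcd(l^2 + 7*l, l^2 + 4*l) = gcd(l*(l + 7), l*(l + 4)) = l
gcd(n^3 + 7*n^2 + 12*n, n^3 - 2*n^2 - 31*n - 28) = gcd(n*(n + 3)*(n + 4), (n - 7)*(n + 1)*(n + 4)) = n + 4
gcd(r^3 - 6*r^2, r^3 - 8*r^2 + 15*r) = r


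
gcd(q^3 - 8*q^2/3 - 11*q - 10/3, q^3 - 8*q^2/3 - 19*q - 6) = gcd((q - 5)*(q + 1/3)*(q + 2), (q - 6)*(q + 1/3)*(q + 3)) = q + 1/3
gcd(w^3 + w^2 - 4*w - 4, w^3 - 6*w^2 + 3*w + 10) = w^2 - w - 2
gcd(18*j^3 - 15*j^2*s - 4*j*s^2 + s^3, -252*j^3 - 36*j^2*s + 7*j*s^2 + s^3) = -6*j + s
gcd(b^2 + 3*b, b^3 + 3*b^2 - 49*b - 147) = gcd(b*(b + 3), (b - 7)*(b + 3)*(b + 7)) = b + 3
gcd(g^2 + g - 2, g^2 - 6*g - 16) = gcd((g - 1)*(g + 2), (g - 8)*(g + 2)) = g + 2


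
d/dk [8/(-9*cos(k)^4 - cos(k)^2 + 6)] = -(1280*sin(2*k) + 576*sin(4*k))/(9*(cos(2*k) - 1)^2 + 38*cos(2*k) - 22)^2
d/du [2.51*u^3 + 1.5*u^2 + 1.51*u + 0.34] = 7.53*u^2 + 3.0*u + 1.51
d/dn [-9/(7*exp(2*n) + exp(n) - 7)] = (126*exp(n) + 9)*exp(n)/(7*exp(2*n) + exp(n) - 7)^2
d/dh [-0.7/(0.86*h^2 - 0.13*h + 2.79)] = (1.204*h - 0.091)/(0.86*h^2 - 0.13*h + 2.79)^2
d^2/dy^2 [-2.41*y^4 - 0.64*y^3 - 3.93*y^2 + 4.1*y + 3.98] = -28.92*y^2 - 3.84*y - 7.86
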